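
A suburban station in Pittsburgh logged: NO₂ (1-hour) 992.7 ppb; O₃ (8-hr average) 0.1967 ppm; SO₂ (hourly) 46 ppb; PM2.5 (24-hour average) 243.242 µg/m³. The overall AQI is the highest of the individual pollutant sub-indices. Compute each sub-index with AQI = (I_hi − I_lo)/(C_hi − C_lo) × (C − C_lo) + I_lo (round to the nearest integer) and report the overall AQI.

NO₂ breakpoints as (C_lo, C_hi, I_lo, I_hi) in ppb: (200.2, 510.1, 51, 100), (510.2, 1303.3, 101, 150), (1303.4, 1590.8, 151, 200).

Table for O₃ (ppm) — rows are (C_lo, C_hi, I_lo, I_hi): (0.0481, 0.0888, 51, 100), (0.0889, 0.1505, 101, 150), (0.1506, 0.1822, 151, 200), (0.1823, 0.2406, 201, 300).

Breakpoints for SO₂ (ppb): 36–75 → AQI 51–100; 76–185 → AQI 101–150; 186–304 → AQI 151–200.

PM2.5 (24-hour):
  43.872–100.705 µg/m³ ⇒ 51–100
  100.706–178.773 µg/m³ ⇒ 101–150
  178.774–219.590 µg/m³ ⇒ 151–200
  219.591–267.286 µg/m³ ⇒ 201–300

250

NO₂: 992.7 lies in 510.2–1303.3, so I_lo=101, I_hi=150, C_lo=510.2, C_hi=1303.3.
(150−101)/(1303.3−510.2) × (992.7−510.2) + 101 = 49/793.1 × 482.5 + 101 ≈ 130.81 → 131.
O₃: 0.1967 ∈ [0.1823, 0.2406] ↔ index [201, 300].
201 + (0.1967−0.1823)·(300−201)/(0.2406−0.1823) = 201 + 0.0144·99/0.0583 ≈ 225.45, so AQI = 225.
SO₂ 46: bracket 36–75 → index 51–100; slope 49/39, offset 10.
AQI = 51 + 49/39·10 ≈ 63.56 ⇒ 64.
PM2.5 243.242: bracket 219.591–267.286 → index 201–300; slope 99/47.695, offset 23.651.
AQI = 201 + 99/47.695·23.651 ≈ 250.09 ⇒ 250.
Sub-indices: NO₂→131, O₃→225, SO₂→64, PM2.5→250. Overall AQI = max = 250; dominant pollutant is PM2.5.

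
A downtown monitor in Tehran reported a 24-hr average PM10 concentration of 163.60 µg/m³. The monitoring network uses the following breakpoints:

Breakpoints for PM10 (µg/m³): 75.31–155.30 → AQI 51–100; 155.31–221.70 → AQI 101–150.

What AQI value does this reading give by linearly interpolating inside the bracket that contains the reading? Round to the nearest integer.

107

PM10: 163.60 ∈ [155.31, 221.70] ↔ index [101, 150].
101 + (163.60−155.31)·(150−101)/(221.70−155.31) = 101 + 8.29·49/66.39 ≈ 107.12, so AQI = 107.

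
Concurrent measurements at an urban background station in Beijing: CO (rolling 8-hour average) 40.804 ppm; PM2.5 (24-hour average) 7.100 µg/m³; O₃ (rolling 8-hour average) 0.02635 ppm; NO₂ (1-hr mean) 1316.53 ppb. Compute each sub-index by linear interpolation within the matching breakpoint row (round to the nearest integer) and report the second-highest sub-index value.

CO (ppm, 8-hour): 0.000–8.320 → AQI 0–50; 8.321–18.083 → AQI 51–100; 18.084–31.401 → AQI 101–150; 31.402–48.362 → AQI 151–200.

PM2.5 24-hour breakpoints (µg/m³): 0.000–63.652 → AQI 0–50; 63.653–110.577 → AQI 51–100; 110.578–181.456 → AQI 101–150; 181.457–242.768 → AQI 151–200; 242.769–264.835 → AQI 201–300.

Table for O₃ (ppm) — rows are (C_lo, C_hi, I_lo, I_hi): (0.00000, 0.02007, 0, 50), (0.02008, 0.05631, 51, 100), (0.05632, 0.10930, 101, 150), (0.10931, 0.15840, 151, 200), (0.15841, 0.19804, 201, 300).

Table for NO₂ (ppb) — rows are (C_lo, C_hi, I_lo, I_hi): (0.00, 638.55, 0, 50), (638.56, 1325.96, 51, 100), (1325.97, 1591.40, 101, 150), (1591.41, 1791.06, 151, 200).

99

CO: 40.804 lies in 31.402–48.362, so I_lo=151, I_hi=200, C_lo=31.402, C_hi=48.362.
(200−151)/(48.362−31.402) × (40.804−31.402) + 151 = 49/16.960 × 9.402 + 151 ≈ 178.16 → 178.
PM2.5 7.100: bracket 0.000–63.652 → index 0–50; slope 50/63.652, offset 7.100.
AQI = 0 + 50/63.652·7.100 ≈ 5.58 ⇒ 6.
O₃: row 0.02008–0.05631 (AQI 51–100). (100−51)·(0.02635−0.02008)/(0.05631−0.02008) + 51 = 49·0.00627/0.03623 + 51 ≈ 59.48 → 59.
NO₂: 1316.53 lies in 638.56–1325.96, so I_lo=51, I_hi=100, C_lo=638.56, C_hi=1325.96.
(100−51)/(1325.96−638.56) × (1316.53−638.56) + 51 = 49/687.40 × 677.97 + 51 ≈ 99.33 → 99.
Sub-indices: CO→178, PM2.5→6, O₃→59, NO₂→99. Ranked high→low: 178, 99, 59, 6. Second-highest sub-index = 99.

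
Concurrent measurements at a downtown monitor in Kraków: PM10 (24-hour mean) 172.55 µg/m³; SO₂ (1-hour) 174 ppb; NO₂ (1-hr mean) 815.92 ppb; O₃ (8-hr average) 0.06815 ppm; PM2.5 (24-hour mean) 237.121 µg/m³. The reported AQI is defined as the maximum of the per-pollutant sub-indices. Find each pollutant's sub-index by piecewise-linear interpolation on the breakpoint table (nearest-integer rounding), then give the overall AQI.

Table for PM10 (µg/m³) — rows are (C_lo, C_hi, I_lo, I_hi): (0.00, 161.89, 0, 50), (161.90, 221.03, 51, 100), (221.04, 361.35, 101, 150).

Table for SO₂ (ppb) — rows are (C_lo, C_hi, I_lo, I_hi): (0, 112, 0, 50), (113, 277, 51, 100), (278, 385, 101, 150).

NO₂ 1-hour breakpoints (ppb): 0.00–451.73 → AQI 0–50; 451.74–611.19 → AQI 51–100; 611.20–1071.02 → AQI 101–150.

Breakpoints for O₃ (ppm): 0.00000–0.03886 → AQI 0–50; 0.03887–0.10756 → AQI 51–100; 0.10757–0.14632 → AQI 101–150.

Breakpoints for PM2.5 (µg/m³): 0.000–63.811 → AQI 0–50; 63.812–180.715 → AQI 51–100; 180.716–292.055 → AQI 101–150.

126

PM10: 172.55 ∈ [161.90, 221.03] ↔ index [51, 100].
51 + (172.55−161.90)·(100−51)/(221.03−161.90) = 51 + 10.65·49/59.13 ≈ 59.83, so AQI = 60.
SO₂: 174 ∈ [113, 277] ↔ index [51, 100].
51 + (174−113)·(100−51)/(277−113) = 51 + 61·49/164 ≈ 69.23, so AQI = 69.
NO₂: row 611.20–1071.02 (AQI 101–150). (150−101)·(815.92−611.20)/(1071.02−611.20) + 101 = 49·204.72/459.82 + 101 ≈ 122.82 → 123.
O₃: row 0.03887–0.10756 (AQI 51–100). (100−51)·(0.06815−0.03887)/(0.10756−0.03887) + 51 = 49·0.02928/0.06869 + 51 ≈ 71.89 → 72.
PM2.5: 237.121 lies in 180.716–292.055, so I_lo=101, I_hi=150, C_lo=180.716, C_hi=292.055.
(150−101)/(292.055−180.716) × (237.121−180.716) + 101 = 49/111.339 × 56.405 + 101 ≈ 125.82 → 126.
Sub-indices: PM10→60, SO₂→69, NO₂→123, O₃→72, PM2.5→126. Overall AQI = max = 126; dominant pollutant is PM2.5.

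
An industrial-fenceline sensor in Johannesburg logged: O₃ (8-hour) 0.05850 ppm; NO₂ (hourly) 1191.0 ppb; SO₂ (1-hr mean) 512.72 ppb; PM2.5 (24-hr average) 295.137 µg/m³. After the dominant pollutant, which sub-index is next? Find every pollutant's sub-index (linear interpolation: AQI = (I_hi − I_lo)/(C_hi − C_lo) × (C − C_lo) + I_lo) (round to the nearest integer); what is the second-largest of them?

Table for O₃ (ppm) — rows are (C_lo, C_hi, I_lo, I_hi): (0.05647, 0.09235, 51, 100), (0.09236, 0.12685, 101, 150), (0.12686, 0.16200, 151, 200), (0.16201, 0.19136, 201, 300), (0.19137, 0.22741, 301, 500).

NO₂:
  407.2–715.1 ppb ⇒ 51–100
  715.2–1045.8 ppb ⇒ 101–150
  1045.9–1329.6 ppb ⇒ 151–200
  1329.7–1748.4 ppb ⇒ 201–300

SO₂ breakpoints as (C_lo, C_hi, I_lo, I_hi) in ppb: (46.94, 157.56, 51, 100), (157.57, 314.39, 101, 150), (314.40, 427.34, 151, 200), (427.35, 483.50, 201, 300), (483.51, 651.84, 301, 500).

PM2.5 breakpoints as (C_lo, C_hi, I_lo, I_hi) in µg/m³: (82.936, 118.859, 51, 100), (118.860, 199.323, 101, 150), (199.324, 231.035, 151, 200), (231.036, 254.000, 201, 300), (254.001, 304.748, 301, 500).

336

O₃: row 0.05647–0.09235 (AQI 51–100). (100−51)·(0.05850−0.05647)/(0.09235−0.05647) + 51 = 49·0.00203/0.03588 + 51 ≈ 53.77 → 54.
NO₂ 1191.0: bracket 1045.9–1329.6 → index 151–200; slope 49/283.7, offset 145.1.
AQI = 151 + 49/283.7·145.1 ≈ 176.06 ⇒ 176.
SO₂: 512.72 lies in 483.51–651.84, so I_lo=301, I_hi=500, C_lo=483.51, C_hi=651.84.
(500−301)/(651.84−483.51) × (512.72−483.51) + 301 = 199/168.33 × 29.21 + 301 ≈ 335.53 → 336.
PM2.5: row 254.001–304.748 (AQI 301–500). (500−301)·(295.137−254.001)/(304.748−254.001) + 301 = 199·41.136/50.747 + 301 ≈ 462.31 → 462.
Sub-indices: O₃→54, NO₂→176, SO₂→336, PM2.5→462. Ranked high→low: 462, 336, 176, 54. Second-highest sub-index = 336.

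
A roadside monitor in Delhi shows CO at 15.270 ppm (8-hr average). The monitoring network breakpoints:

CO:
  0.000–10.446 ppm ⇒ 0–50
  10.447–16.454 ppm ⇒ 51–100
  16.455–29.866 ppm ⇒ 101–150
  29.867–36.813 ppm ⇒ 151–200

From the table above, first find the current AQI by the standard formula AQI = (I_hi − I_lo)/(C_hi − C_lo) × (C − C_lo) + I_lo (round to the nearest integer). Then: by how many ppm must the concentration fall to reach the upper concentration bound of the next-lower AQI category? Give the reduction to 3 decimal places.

CO 15.270: bracket 10.447–16.454 → index 51–100; slope 49/6.007, offset 4.823.
AQI = 51 + 49/6.007·4.823 ≈ 90.34 ⇒ 90.
Current AQI 90 is in the Moderate range (51–100). The next-lower category tops out at AQI 50, whose upper concentration bound is 10.446 ppm.
Reduction needed = 15.270 − 10.446 = 4.824 ppm.

4.824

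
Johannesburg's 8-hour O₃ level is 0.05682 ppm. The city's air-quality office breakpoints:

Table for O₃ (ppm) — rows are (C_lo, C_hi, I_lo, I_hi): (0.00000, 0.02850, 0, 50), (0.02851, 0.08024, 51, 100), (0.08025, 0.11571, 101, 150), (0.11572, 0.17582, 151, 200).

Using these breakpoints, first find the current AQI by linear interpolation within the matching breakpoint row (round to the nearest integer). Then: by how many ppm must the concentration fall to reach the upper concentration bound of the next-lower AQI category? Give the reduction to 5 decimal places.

O₃ 0.05682: bracket 0.02851–0.08024 → index 51–100; slope 49/0.05173, offset 0.02831.
AQI = 51 + 49/0.05173·0.02831 ≈ 77.82 ⇒ 78.
Current AQI 78 is in the Moderate range (51–100). The next-lower category tops out at AQI 50, whose upper concentration bound is 0.02850 ppm.
Reduction needed = 0.05682 − 0.02850 = 0.02832 ppm.

0.02832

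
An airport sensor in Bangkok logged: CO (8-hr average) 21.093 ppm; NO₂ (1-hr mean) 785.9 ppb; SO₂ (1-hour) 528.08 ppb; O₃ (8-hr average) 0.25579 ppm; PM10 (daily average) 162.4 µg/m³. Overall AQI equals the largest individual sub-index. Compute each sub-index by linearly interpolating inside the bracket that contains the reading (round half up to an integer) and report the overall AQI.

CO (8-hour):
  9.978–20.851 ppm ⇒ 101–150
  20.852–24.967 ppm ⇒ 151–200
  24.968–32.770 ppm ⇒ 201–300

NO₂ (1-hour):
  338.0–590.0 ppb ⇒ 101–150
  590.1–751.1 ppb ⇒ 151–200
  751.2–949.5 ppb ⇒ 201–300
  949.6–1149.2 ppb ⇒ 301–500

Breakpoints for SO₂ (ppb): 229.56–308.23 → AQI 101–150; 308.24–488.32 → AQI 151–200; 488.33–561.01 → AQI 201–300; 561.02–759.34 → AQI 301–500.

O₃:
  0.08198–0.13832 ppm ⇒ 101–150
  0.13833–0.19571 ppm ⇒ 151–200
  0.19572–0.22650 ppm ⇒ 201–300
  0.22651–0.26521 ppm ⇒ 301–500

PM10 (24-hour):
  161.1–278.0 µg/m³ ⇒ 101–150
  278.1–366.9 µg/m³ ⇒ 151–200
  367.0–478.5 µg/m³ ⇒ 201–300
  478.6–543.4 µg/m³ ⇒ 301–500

452

CO 21.093: bracket 20.852–24.967 → index 151–200; slope 49/4.115, offset 0.241.
AQI = 151 + 49/4.115·0.241 ≈ 153.87 ⇒ 154.
NO₂: 785.9 lies in 751.2–949.5, so I_lo=201, I_hi=300, C_lo=751.2, C_hi=949.5.
(300−201)/(949.5−751.2) × (785.9−751.2) + 201 = 99/198.3 × 34.7 + 201 ≈ 218.32 → 218.
SO₂ 528.08: bracket 488.33–561.01 → index 201–300; slope 99/72.68, offset 39.75.
AQI = 201 + 99/72.68·39.75 ≈ 255.14 ⇒ 255.
O₃ 0.25579: bracket 0.22651–0.26521 → index 301–500; slope 199/0.03870, offset 0.02928.
AQI = 301 + 199/0.03870·0.02928 ≈ 451.56 ⇒ 452.
PM10 162.4: bracket 161.1–278.0 → index 101–150; slope 49/116.9, offset 1.3.
AQI = 101 + 49/116.9·1.3 ≈ 101.54 ⇒ 102.
Sub-indices: CO→154, NO₂→218, SO₂→255, O₃→452, PM10→102. Overall AQI = max = 452; dominant pollutant is O₃.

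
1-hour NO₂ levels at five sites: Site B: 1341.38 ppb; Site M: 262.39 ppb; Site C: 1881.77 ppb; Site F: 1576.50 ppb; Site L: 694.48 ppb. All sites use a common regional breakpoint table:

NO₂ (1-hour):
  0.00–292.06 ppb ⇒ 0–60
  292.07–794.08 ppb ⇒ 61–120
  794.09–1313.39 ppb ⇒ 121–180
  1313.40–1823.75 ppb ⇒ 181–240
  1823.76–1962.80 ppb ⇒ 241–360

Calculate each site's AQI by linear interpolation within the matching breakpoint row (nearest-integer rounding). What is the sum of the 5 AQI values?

848

Site B: row 1313.40–1823.75 (AQI 181–240). (240−181)·(1341.38−1313.40)/(1823.75−1313.40) + 181 = 59·27.98/510.35 + 181 ≈ 184.23 → 184.
Site M 262.39: bracket 0.00–292.06 → index 0–60; slope 60/292.06, offset 262.39.
AQI = 0 + 60/292.06·262.39 ≈ 53.90 ⇒ 54.
Site C: 1881.77 lies in 1823.76–1962.80, so I_lo=241, I_hi=360, C_lo=1823.76, C_hi=1962.80.
(360−241)/(1962.80−1823.76) × (1881.77−1823.76) + 241 = 119/139.04 × 58.01 + 241 ≈ 290.65 → 291.
Site F: row 1313.40–1823.75 (AQI 181–240). (240−181)·(1576.50−1313.40)/(1823.75−1313.40) + 181 = 59·263.10/510.35 + 181 ≈ 211.42 → 211.
Site L: row 292.07–794.08 (AQI 61–120). (120−61)·(694.48−292.07)/(794.08−292.07) + 61 = 59·402.41/502.01 + 61 ≈ 108.29 → 108.
AQIs: Site B=184, Site M=54, Site C=291, Site F=211, Site L=108. Sum = 184 + 54 + 291 + 211 + 108 = 848.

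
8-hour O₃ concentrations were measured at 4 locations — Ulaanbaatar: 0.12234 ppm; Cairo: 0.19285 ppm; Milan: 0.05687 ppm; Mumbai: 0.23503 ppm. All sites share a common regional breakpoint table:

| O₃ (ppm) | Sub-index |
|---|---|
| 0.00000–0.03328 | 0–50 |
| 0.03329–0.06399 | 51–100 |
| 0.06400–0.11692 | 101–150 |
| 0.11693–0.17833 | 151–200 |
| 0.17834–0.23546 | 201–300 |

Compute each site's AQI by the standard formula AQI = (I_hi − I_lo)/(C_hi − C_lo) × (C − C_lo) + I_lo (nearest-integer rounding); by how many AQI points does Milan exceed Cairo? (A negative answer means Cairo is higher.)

Ulaanbaatar: 0.12234 lies in 0.11693–0.17833, so I_lo=151, I_hi=200, C_lo=0.11693, C_hi=0.17833.
(200−151)/(0.17833−0.11693) × (0.12234−0.11693) + 151 = 49/0.06140 × 0.00541 + 151 ≈ 155.32 → 155.
Cairo: 0.19285 ∈ [0.17834, 0.23546] ↔ index [201, 300].
201 + (0.19285−0.17834)·(300−201)/(0.23546−0.17834) = 201 + 0.01451·99/0.05712 ≈ 226.15, so AQI = 226.
Milan: 0.05687 ∈ [0.03329, 0.06399] ↔ index [51, 100].
51 + (0.05687−0.03329)·(100−51)/(0.06399−0.03329) = 51 + 0.02358·49/0.03070 ≈ 88.64, so AQI = 89.
Mumbai: row 0.17834–0.23546 (AQI 201–300). (300−201)·(0.23503−0.17834)/(0.23546−0.17834) + 201 = 99·0.05669/0.05712 + 201 ≈ 299.25 → 299.
AQIs: Ulaanbaatar=155, Cairo=226, Milan=89, Mumbai=299. Milan (89) − Cairo (226) = -137.

-137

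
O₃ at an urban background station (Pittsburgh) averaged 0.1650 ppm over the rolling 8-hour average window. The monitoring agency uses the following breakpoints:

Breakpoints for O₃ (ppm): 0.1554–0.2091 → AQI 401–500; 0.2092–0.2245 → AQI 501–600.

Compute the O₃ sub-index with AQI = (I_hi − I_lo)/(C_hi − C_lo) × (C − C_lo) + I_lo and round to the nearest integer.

O₃: 0.1650 ∈ [0.1554, 0.2091] ↔ index [401, 500].
401 + (0.1650−0.1554)·(500−401)/(0.2091−0.1554) = 401 + 0.0096·99/0.0537 ≈ 418.70, so AQI = 419.

419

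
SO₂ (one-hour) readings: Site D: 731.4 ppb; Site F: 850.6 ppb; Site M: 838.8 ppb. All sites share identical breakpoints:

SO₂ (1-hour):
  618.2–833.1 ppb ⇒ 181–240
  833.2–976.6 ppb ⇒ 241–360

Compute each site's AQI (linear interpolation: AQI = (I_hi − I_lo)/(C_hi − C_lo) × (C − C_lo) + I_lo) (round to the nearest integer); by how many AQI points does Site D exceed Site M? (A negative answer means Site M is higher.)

-34

Site D: 731.4 lies in 618.2–833.1, so I_lo=181, I_hi=240, C_lo=618.2, C_hi=833.1.
(240−181)/(833.1−618.2) × (731.4−618.2) + 181 = 59/214.9 × 113.2 + 181 ≈ 212.08 → 212.
Site F: 850.6 lies in 833.2–976.6, so I_lo=241, I_hi=360, C_lo=833.2, C_hi=976.6.
(360−241)/(976.6−833.2) × (850.6−833.2) + 241 = 119/143.4 × 17.4 + 241 ≈ 255.44 → 255.
Site M: 838.8 ∈ [833.2, 976.6] ↔ index [241, 360].
241 + (838.8−833.2)·(360−241)/(976.6−833.2) = 241 + 5.6·119/143.4 ≈ 245.65, so AQI = 246.
AQIs: Site D=212, Site F=255, Site M=246. Site D (212) − Site M (246) = -34.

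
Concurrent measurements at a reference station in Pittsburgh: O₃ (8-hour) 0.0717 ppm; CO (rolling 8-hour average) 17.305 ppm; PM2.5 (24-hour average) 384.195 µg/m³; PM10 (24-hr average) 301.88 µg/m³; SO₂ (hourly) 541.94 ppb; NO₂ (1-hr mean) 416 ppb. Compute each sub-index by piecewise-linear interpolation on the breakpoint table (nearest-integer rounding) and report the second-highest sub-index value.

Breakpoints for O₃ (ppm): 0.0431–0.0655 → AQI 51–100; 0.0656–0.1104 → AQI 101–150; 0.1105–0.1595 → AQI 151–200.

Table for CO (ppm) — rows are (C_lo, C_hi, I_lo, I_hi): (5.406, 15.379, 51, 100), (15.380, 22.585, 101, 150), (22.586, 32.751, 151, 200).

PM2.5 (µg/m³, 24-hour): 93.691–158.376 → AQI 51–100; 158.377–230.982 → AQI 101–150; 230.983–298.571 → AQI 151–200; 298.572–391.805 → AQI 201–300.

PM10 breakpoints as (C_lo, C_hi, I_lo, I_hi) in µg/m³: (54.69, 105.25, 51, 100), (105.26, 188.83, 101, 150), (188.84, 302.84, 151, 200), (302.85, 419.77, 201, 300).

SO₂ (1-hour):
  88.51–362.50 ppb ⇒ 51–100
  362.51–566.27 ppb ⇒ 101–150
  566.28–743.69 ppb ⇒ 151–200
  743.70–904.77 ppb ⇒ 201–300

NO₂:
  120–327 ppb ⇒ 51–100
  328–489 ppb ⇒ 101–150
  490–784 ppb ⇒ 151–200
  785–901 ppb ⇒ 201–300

O₃: 0.0717 ∈ [0.0656, 0.1104] ↔ index [101, 150].
101 + (0.0717−0.0656)·(150−101)/(0.1104−0.0656) = 101 + 0.0061·49/0.0448 ≈ 107.67, so AQI = 108.
CO: row 15.380–22.585 (AQI 101–150). (150−101)·(17.305−15.380)/(22.585−15.380) + 101 = 49·1.925/7.205 + 101 ≈ 114.09 → 114.
PM2.5: 384.195 lies in 298.572–391.805, so I_lo=201, I_hi=300, C_lo=298.572, C_hi=391.805.
(300−201)/(391.805−298.572) × (384.195−298.572) + 201 = 99/93.233 × 85.623 + 201 ≈ 291.92 → 292.
PM10: 301.88 ∈ [188.84, 302.84] ↔ index [151, 200].
151 + (301.88−188.84)·(200−151)/(302.84−188.84) = 151 + 113.04·49/114.00 ≈ 199.59, so AQI = 200.
SO₂ 541.94: bracket 362.51–566.27 → index 101–150; slope 49/203.76, offset 179.43.
AQI = 101 + 49/203.76·179.43 ≈ 144.15 ⇒ 144.
NO₂: 416 ∈ [328, 489] ↔ index [101, 150].
101 + (416−328)·(150−101)/(489−328) = 101 + 88·49/161 ≈ 127.78, so AQI = 128.
Sub-indices: O₃→108, CO→114, PM2.5→292, PM10→200, SO₂→144, NO₂→128. Ranked high→low: 292, 200, 144, 128, 114, 108. Second-highest sub-index = 200.

200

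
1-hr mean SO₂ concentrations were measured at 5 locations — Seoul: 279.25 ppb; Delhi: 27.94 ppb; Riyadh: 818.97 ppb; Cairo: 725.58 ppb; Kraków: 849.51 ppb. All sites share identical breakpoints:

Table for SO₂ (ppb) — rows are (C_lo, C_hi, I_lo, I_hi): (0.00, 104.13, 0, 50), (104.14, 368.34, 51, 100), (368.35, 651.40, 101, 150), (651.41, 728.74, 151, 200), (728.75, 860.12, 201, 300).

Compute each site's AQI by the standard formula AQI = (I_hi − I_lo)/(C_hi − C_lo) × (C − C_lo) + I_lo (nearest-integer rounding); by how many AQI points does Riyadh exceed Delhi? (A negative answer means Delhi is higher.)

256

Seoul: 279.25 ∈ [104.14, 368.34] ↔ index [51, 100].
51 + (279.25−104.14)·(100−51)/(368.34−104.14) = 51 + 175.11·49/264.20 ≈ 83.48, so AQI = 83.
Delhi: 27.94 lies in 0.00–104.13, so I_lo=0, I_hi=50, C_lo=0.00, C_hi=104.13.
(50−0)/(104.13−0.00) × (27.94−0.00) + 0 = 50/104.13 × 27.94 + 0 ≈ 13.42 → 13.
Riyadh: row 728.75–860.12 (AQI 201–300). (300−201)·(818.97−728.75)/(860.12−728.75) + 201 = 99·90.22/131.37 + 201 ≈ 268.99 → 269.
Cairo: 725.58 lies in 651.41–728.74, so I_lo=151, I_hi=200, C_lo=651.41, C_hi=728.74.
(200−151)/(728.74−651.41) × (725.58−651.41) + 151 = 49/77.33 × 74.17 + 151 ≈ 198.00 → 198.
Kraków 849.51: bracket 728.75–860.12 → index 201–300; slope 99/131.37, offset 120.76.
AQI = 201 + 99/131.37·120.76 ≈ 292.00 ⇒ 292.
AQIs: Seoul=83, Delhi=13, Riyadh=269, Cairo=198, Kraków=292. Riyadh (269) − Delhi (13) = 256.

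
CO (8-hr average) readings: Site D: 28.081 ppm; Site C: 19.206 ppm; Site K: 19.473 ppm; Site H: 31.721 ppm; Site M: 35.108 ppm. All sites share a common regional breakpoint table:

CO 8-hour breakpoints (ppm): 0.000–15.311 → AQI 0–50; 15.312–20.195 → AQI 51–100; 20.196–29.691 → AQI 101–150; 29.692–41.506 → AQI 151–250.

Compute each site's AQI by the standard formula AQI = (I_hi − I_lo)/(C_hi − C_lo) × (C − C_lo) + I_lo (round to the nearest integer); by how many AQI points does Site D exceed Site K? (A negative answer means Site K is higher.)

Site D: 28.081 lies in 20.196–29.691, so I_lo=101, I_hi=150, C_lo=20.196, C_hi=29.691.
(150−101)/(29.691−20.196) × (28.081−20.196) + 101 = 49/9.495 × 7.885 + 101 ≈ 141.69 → 142.
Site C: 19.206 lies in 15.312–20.195, so I_lo=51, I_hi=100, C_lo=15.312, C_hi=20.195.
(100−51)/(20.195−15.312) × (19.206−15.312) + 51 = 49/4.883 × 3.894 + 51 ≈ 90.08 → 90.
Site K: 19.473 ∈ [15.312, 20.195] ↔ index [51, 100].
51 + (19.473−15.312)·(100−51)/(20.195−15.312) = 51 + 4.161·49/4.883 ≈ 92.75, so AQI = 93.
Site H: row 29.692–41.506 (AQI 151–250). (250−151)·(31.721−29.692)/(41.506−29.692) + 151 = 99·2.029/11.814 + 151 ≈ 168.00 → 168.
Site M 35.108: bracket 29.692–41.506 → index 151–250; slope 99/11.814, offset 5.416.
AQI = 151 + 99/11.814·5.416 ≈ 196.39 ⇒ 196.
AQIs: Site D=142, Site C=90, Site K=93, Site H=168, Site M=196. Site D (142) − Site K (93) = 49.

49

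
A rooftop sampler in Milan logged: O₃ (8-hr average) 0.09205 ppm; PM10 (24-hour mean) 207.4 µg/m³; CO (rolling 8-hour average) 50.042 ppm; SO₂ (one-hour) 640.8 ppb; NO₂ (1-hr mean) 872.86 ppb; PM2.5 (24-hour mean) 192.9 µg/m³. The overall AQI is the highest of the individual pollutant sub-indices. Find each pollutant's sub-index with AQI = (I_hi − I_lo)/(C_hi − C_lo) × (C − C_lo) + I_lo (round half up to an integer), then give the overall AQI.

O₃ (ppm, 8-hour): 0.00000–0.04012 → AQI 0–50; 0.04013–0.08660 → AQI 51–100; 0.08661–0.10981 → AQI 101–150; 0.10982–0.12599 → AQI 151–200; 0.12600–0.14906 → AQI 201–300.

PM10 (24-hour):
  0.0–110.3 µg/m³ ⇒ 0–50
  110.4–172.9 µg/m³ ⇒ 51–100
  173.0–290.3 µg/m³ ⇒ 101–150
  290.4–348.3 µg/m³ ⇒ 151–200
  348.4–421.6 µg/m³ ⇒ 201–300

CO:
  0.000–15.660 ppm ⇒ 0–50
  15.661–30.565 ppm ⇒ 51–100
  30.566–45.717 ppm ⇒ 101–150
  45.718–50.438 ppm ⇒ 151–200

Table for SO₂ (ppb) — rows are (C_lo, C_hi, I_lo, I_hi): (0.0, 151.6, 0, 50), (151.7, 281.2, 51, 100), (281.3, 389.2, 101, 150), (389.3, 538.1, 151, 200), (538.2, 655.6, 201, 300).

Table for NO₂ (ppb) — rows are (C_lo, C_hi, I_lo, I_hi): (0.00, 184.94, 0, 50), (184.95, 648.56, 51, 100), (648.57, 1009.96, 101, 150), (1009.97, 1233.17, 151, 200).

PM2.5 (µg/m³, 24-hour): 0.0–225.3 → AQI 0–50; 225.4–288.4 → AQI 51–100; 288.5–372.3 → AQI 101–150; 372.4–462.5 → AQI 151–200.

O₃: 0.09205 lies in 0.08661–0.10981, so I_lo=101, I_hi=150, C_lo=0.08661, C_hi=0.10981.
(150−101)/(0.10981−0.08661) × (0.09205−0.08661) + 101 = 49/0.02320 × 0.00544 + 101 ≈ 112.49 → 112.
PM10: 207.4 lies in 173.0–290.3, so I_lo=101, I_hi=150, C_lo=173.0, C_hi=290.3.
(150−101)/(290.3−173.0) × (207.4−173.0) + 101 = 49/117.3 × 34.4 + 101 ≈ 115.37 → 115.
CO 50.042: bracket 45.718–50.438 → index 151–200; slope 49/4.720, offset 4.324.
AQI = 151 + 49/4.720·4.324 ≈ 195.89 ⇒ 196.
SO₂: 640.8 lies in 538.2–655.6, so I_lo=201, I_hi=300, C_lo=538.2, C_hi=655.6.
(300−201)/(655.6−538.2) × (640.8−538.2) + 201 = 99/117.4 × 102.6 + 201 ≈ 287.52 → 288.
NO₂ 872.86: bracket 648.57–1009.96 → index 101–150; slope 49/361.39, offset 224.29.
AQI = 101 + 49/361.39·224.29 ≈ 131.41 ⇒ 131.
PM2.5: row 0.0–225.3 (AQI 0–50). (50−0)·(192.9−0.0)/(225.3−0.0) + 0 = 50·192.9/225.3 + 0 ≈ 42.81 → 43.
Sub-indices: O₃→112, PM10→115, CO→196, SO₂→288, NO₂→131, PM2.5→43. Overall AQI = max = 288; dominant pollutant is SO₂.
AQI 288: Very Unhealthy.

288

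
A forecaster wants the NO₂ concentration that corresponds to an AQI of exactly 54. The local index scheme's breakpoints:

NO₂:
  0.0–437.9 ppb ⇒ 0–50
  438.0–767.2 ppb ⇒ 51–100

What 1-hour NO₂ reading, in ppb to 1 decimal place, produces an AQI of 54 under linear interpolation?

458.2

AQI 54 lies in the 51–100 band, which corresponds to 438.0–767.2 ppb.
C = 438.0 + (54−51)×(767.2−438.0)/(100−51) = 438.0 + 3×329.2/49 ≈ 458.155 ppb → 458.2 ppb to 1 dp.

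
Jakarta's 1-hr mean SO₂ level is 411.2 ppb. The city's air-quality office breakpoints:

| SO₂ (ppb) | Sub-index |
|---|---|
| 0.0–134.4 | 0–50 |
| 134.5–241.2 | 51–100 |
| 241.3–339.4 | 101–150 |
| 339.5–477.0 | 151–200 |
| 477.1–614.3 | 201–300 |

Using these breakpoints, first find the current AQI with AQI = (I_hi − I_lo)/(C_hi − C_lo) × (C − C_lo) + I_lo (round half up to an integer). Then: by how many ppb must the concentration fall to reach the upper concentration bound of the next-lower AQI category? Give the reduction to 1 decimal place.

SO₂: 411.2 lies in 339.5–477.0, so I_lo=151, I_hi=200, C_lo=339.5, C_hi=477.0.
(200−151)/(477.0−339.5) × (411.2−339.5) + 151 = 49/137.5 × 71.7 + 151 ≈ 176.55 → 177.
Current AQI 177 is in the Unhealthy range (151–200). The next-lower category tops out at AQI 150, whose upper concentration bound is 339.4 ppb.
Reduction needed = 411.2 − 339.4 = 71.8 ppb.

71.8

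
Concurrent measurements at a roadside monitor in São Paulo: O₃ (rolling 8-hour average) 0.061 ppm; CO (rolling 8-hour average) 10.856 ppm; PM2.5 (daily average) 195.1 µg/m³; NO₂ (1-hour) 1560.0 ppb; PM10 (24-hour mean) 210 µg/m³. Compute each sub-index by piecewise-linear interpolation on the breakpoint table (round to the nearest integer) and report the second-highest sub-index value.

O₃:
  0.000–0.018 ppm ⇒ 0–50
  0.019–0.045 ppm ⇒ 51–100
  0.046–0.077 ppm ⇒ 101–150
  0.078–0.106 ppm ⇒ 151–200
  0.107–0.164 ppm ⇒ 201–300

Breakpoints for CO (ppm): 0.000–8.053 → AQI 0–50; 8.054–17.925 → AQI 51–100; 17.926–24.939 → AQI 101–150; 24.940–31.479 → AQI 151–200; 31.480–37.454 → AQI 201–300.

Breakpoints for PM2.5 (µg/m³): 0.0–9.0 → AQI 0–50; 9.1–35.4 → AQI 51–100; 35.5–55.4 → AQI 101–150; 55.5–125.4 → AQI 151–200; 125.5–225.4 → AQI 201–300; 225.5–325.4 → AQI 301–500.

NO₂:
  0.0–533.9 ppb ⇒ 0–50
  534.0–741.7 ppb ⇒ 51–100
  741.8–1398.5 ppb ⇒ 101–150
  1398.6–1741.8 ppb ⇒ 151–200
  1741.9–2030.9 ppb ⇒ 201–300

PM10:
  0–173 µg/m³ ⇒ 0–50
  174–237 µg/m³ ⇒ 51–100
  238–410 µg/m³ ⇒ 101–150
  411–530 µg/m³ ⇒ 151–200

O₃: row 0.046–0.077 (AQI 101–150). (150−101)·(0.061−0.046)/(0.077−0.046) + 101 = 49·0.015/0.031 + 101 ≈ 124.71 → 125.
CO: row 8.054–17.925 (AQI 51–100). (100−51)·(10.856−8.054)/(17.925−8.054) + 51 = 49·2.802/9.871 + 51 ≈ 64.91 → 65.
PM2.5: 195.1 ∈ [125.5, 225.4] ↔ index [201, 300].
201 + (195.1−125.5)·(300−201)/(225.4−125.5) = 201 + 69.6·99/99.9 ≈ 269.97, so AQI = 270.
NO₂ 1560.0: bracket 1398.6–1741.8 → index 151–200; slope 49/343.2, offset 161.4.
AQI = 151 + 49/343.2·161.4 ≈ 174.04 ⇒ 174.
PM10: 210 lies in 174–237, so I_lo=51, I_hi=100, C_lo=174, C_hi=237.
(100−51)/(237−174) × (210−174) + 51 = 49/63 × 36 + 51 ≈ 79.00 → 79.
Sub-indices: O₃→125, CO→65, PM2.5→270, NO₂→174, PM10→79. Ranked high→low: 270, 174, 125, 79, 65. Second-highest sub-index = 174.

174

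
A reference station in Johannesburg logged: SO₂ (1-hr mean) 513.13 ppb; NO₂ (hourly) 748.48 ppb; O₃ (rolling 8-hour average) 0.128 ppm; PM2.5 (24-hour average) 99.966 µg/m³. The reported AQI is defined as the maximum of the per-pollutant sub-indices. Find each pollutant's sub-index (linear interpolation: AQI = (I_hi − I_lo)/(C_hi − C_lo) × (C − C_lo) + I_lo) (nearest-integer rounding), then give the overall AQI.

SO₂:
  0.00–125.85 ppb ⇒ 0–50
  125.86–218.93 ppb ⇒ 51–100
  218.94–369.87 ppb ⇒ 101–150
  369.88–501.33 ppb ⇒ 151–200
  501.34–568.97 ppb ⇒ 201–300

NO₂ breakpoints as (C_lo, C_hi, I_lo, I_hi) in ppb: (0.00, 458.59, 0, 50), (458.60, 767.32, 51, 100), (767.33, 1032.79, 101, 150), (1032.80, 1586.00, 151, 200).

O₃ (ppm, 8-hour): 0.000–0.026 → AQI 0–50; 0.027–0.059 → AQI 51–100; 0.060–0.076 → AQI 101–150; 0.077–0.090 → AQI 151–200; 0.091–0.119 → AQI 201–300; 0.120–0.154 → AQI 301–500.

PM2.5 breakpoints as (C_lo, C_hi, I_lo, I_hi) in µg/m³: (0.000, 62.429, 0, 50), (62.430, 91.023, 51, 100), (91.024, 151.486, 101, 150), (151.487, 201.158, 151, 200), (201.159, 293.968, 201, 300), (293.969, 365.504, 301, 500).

SO₂: 513.13 ∈ [501.34, 568.97] ↔ index [201, 300].
201 + (513.13−501.34)·(300−201)/(568.97−501.34) = 201 + 11.79·99/67.63 ≈ 218.26, so AQI = 218.
NO₂ 748.48: bracket 458.60–767.32 → index 51–100; slope 49/308.72, offset 289.88.
AQI = 51 + 49/308.72·289.88 ≈ 97.01 ⇒ 97.
O₃: 0.128 ∈ [0.120, 0.154] ↔ index [301, 500].
301 + (0.128−0.120)·(500−301)/(0.154−0.120) = 301 + 0.008·199/0.034 ≈ 347.82, so AQI = 348.
PM2.5: 99.966 lies in 91.024–151.486, so I_lo=101, I_hi=150, C_lo=91.024, C_hi=151.486.
(150−101)/(151.486−91.024) × (99.966−91.024) + 101 = 49/60.462 × 8.942 + 101 ≈ 108.25 → 108.
Sub-indices: SO₂→218, NO₂→97, O₃→348, PM2.5→108. Overall AQI = max = 348; dominant pollutant is O₃.
AQI 348: Hazardous.

348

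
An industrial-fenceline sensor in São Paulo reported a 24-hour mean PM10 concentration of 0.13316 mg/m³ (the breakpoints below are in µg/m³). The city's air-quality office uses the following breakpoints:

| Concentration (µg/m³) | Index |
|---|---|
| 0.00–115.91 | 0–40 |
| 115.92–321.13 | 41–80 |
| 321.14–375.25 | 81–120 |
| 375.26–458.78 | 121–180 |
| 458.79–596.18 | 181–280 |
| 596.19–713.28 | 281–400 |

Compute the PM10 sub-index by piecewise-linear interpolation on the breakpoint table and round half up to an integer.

Convert: 0.13316 mg/m³ = 133.16 µg/m³.
PM10 133.16: bracket 115.92–321.13 → index 41–80; slope 39/205.21, offset 17.24.
AQI = 41 + 39/205.21·17.24 ≈ 44.28 ⇒ 44.

44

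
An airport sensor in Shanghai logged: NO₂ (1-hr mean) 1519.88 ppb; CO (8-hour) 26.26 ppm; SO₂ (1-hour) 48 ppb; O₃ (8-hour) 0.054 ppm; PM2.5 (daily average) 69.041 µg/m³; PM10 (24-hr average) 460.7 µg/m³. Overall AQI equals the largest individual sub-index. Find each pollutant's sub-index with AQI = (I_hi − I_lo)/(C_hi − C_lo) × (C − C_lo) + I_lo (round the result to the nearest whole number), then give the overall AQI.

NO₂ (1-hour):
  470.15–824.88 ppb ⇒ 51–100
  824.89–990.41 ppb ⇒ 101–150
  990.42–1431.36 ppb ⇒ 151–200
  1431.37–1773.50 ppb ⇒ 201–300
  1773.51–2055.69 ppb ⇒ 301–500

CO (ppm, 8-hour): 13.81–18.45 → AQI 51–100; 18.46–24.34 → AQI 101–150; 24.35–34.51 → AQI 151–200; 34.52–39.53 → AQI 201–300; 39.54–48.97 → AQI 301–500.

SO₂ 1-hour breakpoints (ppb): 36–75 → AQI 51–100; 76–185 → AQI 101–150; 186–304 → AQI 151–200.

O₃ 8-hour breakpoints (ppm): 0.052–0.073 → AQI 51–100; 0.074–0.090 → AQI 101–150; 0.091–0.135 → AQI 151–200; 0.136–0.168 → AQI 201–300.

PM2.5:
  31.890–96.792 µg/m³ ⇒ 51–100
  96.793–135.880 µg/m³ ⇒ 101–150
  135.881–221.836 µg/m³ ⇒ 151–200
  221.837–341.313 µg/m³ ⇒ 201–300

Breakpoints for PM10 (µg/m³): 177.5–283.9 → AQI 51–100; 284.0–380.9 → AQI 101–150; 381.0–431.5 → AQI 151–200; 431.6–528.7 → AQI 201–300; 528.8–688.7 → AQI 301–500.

NO₂: 1519.88 lies in 1431.37–1773.50, so I_lo=201, I_hi=300, C_lo=1431.37, C_hi=1773.50.
(300−201)/(1773.50−1431.37) × (1519.88−1431.37) + 201 = 99/342.13 × 88.51 + 201 ≈ 226.61 → 227.
CO: 26.26 lies in 24.35–34.51, so I_lo=151, I_hi=200, C_lo=24.35, C_hi=34.51.
(200−151)/(34.51−24.35) × (26.26−24.35) + 151 = 49/10.16 × 1.91 + 151 ≈ 160.21 → 160.
SO₂ 48: bracket 36–75 → index 51–100; slope 49/39, offset 12.
AQI = 51 + 49/39·12 ≈ 66.08 ⇒ 66.
O₃ 0.054: bracket 0.052–0.073 → index 51–100; slope 49/0.021, offset 0.002.
AQI = 51 + 49/0.021·0.002 ≈ 55.67 ⇒ 56.
PM2.5: row 31.890–96.792 (AQI 51–100). (100−51)·(69.041−31.890)/(96.792−31.890) + 51 = 49·37.151/64.902 + 51 ≈ 79.05 → 79.
PM10: 460.7 ∈ [431.6, 528.7] ↔ index [201, 300].
201 + (460.7−431.6)·(300−201)/(528.7−431.6) = 201 + 29.1·99/97.1 ≈ 230.67, so AQI = 231.
Sub-indices: NO₂→227, CO→160, SO₂→66, O₃→56, PM2.5→79, PM10→231. Overall AQI = max = 231; dominant pollutant is PM10.

231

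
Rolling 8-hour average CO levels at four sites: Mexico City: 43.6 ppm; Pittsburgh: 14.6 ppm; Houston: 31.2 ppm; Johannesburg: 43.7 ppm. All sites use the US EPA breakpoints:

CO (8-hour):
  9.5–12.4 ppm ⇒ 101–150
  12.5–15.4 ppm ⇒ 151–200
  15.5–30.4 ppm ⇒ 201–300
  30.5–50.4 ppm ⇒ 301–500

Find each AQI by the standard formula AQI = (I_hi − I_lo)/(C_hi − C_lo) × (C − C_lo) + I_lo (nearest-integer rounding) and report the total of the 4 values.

1359

Mexico City: 43.6 ∈ [30.5, 50.4] ↔ index [301, 500].
301 + (43.6−30.5)·(500−301)/(50.4−30.5) = 301 + 13.1·199/19.9 ≈ 432.00, so AQI = 432.
Pittsburgh: 14.6 ∈ [12.5, 15.4] ↔ index [151, 200].
151 + (14.6−12.5)·(200−151)/(15.4−12.5) = 151 + 2.1·49/2.9 ≈ 186.48, so AQI = 186.
Houston 31.2: bracket 30.5–50.4 → index 301–500; slope 199/19.9, offset 0.7.
AQI = 301 + 199/19.9·0.7 ≈ 308.00 ⇒ 308.
Johannesburg: 43.7 lies in 30.5–50.4, so I_lo=301, I_hi=500, C_lo=30.5, C_hi=50.4.
(500−301)/(50.4−30.5) × (43.7−30.5) + 301 = 199/19.9 × 13.2 + 301 ≈ 433.00 → 433.
AQIs: Mexico City=432, Pittsburgh=186, Houston=308, Johannesburg=433. Sum = 432 + 186 + 308 + 433 = 1359.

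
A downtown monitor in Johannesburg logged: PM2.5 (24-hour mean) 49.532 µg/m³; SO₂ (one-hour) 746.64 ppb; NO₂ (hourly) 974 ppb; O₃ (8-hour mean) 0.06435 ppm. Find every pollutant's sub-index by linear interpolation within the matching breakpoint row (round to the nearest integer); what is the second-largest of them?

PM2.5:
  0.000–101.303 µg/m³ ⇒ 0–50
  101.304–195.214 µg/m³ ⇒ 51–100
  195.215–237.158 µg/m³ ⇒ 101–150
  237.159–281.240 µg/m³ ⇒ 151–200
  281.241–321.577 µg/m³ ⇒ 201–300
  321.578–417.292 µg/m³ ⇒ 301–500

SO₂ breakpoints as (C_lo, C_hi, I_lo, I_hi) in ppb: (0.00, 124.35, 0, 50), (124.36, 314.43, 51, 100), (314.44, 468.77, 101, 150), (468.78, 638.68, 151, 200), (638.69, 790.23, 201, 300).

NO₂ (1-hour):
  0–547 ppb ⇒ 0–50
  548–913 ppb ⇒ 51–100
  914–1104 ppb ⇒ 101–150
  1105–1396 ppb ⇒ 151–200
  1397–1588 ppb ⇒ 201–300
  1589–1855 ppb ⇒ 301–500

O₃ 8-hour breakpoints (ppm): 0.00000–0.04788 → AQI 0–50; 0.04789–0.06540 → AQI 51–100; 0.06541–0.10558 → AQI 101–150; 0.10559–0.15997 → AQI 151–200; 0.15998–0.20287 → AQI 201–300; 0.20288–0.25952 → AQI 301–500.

116

PM2.5: 49.532 lies in 0.000–101.303, so I_lo=0, I_hi=50, C_lo=0.000, C_hi=101.303.
(50−0)/(101.303−0.000) × (49.532−0.000) + 0 = 50/101.303 × 49.532 + 0 ≈ 24.45 → 24.
SO₂: row 638.69–790.23 (AQI 201–300). (300−201)·(746.64−638.69)/(790.23−638.69) + 201 = 99·107.95/151.54 + 201 ≈ 271.52 → 272.
NO₂: 974 lies in 914–1104, so I_lo=101, I_hi=150, C_lo=914, C_hi=1104.
(150−101)/(1104−914) × (974−914) + 101 = 49/190 × 60 + 101 ≈ 116.47 → 116.
O₃: 0.06435 lies in 0.04789–0.06540, so I_lo=51, I_hi=100, C_lo=0.04789, C_hi=0.06540.
(100−51)/(0.06540−0.04789) × (0.06435−0.04789) + 51 = 49/0.01751 × 0.01646 + 51 ≈ 97.06 → 97.
Sub-indices: PM2.5→24, SO₂→272, NO₂→116, O₃→97. Ranked high→low: 272, 116, 97, 24. Second-highest sub-index = 116.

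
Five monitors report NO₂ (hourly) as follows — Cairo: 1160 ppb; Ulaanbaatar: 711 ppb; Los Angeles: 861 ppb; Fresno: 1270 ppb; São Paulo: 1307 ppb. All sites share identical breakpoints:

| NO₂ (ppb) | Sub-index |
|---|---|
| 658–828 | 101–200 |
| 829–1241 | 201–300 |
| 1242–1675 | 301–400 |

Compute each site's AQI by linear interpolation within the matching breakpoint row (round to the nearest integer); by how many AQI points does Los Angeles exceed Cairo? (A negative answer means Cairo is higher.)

-72

Cairo 1160: bracket 829–1241 → index 201–300; slope 99/412, offset 331.
AQI = 201 + 99/412·331 ≈ 280.54 ⇒ 281.
Ulaanbaatar: row 658–828 (AQI 101–200). (200−101)·(711−658)/(828−658) + 101 = 99·53/170 + 101 ≈ 131.86 → 132.
Los Angeles: 861 ∈ [829, 1241] ↔ index [201, 300].
201 + (861−829)·(300−201)/(1241−829) = 201 + 32·99/412 ≈ 208.69, so AQI = 209.
Fresno: 1270 lies in 1242–1675, so I_lo=301, I_hi=400, C_lo=1242, C_hi=1675.
(400−301)/(1675−1242) × (1270−1242) + 301 = 99/433 × 28 + 301 ≈ 307.40 → 307.
São Paulo: 1307 lies in 1242–1675, so I_lo=301, I_hi=400, C_lo=1242, C_hi=1675.
(400−301)/(1675−1242) × (1307−1242) + 301 = 99/433 × 65 + 301 ≈ 315.86 → 316.
AQIs: Cairo=281, Ulaanbaatar=132, Los Angeles=209, Fresno=307, São Paulo=316. Los Angeles (209) − Cairo (281) = -72.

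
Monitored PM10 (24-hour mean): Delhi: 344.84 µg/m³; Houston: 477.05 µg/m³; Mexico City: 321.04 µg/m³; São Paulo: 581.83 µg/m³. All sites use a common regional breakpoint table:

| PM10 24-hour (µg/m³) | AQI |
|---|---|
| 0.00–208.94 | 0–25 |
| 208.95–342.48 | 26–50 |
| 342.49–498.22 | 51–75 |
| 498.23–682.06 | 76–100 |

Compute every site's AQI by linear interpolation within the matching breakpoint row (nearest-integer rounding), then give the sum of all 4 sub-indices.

Delhi: 344.84 lies in 342.49–498.22, so I_lo=51, I_hi=75, C_lo=342.49, C_hi=498.22.
(75−51)/(498.22−342.49) × (344.84−342.49) + 51 = 24/155.73 × 2.35 + 51 ≈ 51.36 → 51.
Houston: 477.05 lies in 342.49–498.22, so I_lo=51, I_hi=75, C_lo=342.49, C_hi=498.22.
(75−51)/(498.22−342.49) × (477.05−342.49) + 51 = 24/155.73 × 134.56 + 51 ≈ 71.74 → 72.
Mexico City: 321.04 lies in 208.95–342.48, so I_lo=26, I_hi=50, C_lo=208.95, C_hi=342.48.
(50−26)/(342.48−208.95) × (321.04−208.95) + 26 = 24/133.53 × 112.09 + 26 ≈ 46.15 → 46.
São Paulo: 581.83 lies in 498.23–682.06, so I_lo=76, I_hi=100, C_lo=498.23, C_hi=682.06.
(100−76)/(682.06−498.23) × (581.83−498.23) + 76 = 24/183.83 × 83.60 + 76 ≈ 86.91 → 87.
AQIs: Delhi=51, Houston=72, Mexico City=46, São Paulo=87. Sum = 51 + 72 + 46 + 87 = 256.

256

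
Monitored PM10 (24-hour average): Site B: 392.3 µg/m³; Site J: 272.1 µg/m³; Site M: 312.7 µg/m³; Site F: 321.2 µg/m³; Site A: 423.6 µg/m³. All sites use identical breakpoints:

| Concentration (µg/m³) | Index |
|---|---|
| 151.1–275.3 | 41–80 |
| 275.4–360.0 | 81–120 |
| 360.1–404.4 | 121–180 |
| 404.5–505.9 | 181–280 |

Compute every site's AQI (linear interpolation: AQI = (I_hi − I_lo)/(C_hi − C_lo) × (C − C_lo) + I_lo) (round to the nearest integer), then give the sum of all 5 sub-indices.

643

Site B 392.3: bracket 360.1–404.4 → index 121–180; slope 59/44.3, offset 32.2.
AQI = 121 + 59/44.3·32.2 ≈ 163.88 ⇒ 164.
Site J: 272.1 ∈ [151.1, 275.3] ↔ index [41, 80].
41 + (272.1−151.1)·(80−41)/(275.3−151.1) = 41 + 121.0·39/124.2 ≈ 79.00, so AQI = 79.
Site M 312.7: bracket 275.4–360.0 → index 81–120; slope 39/84.6, offset 37.3.
AQI = 81 + 39/84.6·37.3 ≈ 98.20 ⇒ 98.
Site F: row 275.4–360.0 (AQI 81–120). (120−81)·(321.2−275.4)/(360.0−275.4) + 81 = 39·45.8/84.6 + 81 ≈ 102.11 → 102.
Site A: 423.6 lies in 404.5–505.9, so I_lo=181, I_hi=280, C_lo=404.5, C_hi=505.9.
(280−181)/(505.9−404.5) × (423.6−404.5) + 181 = 99/101.4 × 19.1 + 181 ≈ 199.65 → 200.
AQIs: Site B=164, Site J=79, Site M=98, Site F=102, Site A=200. Sum = 164 + 79 + 98 + 102 + 200 = 643.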